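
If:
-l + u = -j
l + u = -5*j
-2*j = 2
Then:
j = -1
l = 2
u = 3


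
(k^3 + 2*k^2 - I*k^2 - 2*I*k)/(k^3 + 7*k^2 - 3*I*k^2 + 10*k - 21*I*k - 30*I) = k*(k - I)/(k^2 + k*(5 - 3*I) - 15*I)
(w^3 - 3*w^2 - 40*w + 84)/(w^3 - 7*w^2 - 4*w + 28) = (w + 6)/(w + 2)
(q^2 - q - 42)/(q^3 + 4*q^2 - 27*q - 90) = (q - 7)/(q^2 - 2*q - 15)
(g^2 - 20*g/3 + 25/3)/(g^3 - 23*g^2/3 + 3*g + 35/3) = (g - 5)/(g^2 - 6*g - 7)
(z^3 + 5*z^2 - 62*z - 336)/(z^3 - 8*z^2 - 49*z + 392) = (z + 6)/(z - 7)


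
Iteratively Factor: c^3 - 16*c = (c)*(c^2 - 16) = c*(c + 4)*(c - 4)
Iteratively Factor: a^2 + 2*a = (a + 2)*(a)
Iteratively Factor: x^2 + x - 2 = (x + 2)*(x - 1)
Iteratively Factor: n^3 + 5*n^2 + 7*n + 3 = (n + 1)*(n^2 + 4*n + 3) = (n + 1)*(n + 3)*(n + 1)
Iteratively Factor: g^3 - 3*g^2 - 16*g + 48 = (g - 3)*(g^2 - 16) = (g - 4)*(g - 3)*(g + 4)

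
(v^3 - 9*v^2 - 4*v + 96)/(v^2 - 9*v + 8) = (v^2 - v - 12)/(v - 1)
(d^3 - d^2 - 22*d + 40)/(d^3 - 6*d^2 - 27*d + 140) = (d - 2)/(d - 7)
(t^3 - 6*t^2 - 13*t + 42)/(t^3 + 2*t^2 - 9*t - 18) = (t^2 - 9*t + 14)/(t^2 - t - 6)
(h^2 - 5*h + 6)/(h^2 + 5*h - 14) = (h - 3)/(h + 7)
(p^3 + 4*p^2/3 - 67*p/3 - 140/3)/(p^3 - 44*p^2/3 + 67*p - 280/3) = (3*p^2 + 19*p + 28)/(3*p^2 - 29*p + 56)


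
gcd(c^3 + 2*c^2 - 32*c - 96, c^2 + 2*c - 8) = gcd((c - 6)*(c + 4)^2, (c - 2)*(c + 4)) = c + 4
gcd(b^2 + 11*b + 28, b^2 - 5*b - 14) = 1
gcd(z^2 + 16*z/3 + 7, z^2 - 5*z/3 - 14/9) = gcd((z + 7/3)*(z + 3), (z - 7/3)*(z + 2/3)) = 1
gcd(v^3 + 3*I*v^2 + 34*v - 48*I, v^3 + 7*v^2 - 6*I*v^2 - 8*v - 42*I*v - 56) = v - 2*I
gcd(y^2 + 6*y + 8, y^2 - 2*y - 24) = y + 4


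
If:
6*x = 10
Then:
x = 5/3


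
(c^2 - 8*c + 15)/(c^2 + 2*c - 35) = (c - 3)/(c + 7)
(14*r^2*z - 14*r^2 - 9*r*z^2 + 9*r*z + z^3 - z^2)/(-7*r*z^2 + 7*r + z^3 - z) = (-2*r + z)/(z + 1)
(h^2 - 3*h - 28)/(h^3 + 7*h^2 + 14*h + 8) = (h - 7)/(h^2 + 3*h + 2)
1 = 1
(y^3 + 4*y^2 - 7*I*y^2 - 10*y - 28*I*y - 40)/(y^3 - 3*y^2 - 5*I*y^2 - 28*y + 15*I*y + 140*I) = (y - 2*I)/(y - 7)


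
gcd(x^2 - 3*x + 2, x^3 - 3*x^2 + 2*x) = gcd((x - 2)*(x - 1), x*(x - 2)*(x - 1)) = x^2 - 3*x + 2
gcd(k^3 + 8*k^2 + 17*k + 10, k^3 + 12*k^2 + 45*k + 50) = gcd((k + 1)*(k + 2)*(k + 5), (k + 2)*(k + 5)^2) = k^2 + 7*k + 10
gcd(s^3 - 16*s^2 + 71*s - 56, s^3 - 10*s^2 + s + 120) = s - 8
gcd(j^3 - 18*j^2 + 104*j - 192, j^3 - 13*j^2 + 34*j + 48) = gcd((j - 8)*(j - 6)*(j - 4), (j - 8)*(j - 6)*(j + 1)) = j^2 - 14*j + 48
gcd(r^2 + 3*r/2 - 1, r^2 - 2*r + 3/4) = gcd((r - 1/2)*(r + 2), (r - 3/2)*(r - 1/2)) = r - 1/2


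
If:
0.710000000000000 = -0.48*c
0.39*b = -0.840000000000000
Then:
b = -2.15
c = -1.48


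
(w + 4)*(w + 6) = w^2 + 10*w + 24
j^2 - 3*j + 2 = (j - 2)*(j - 1)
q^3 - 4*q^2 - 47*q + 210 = (q - 6)*(q - 5)*(q + 7)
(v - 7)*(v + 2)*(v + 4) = v^3 - v^2 - 34*v - 56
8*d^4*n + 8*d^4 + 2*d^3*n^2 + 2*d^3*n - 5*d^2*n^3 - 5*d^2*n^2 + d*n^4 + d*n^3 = (-4*d + n)*(-2*d + n)*(d + n)*(d*n + d)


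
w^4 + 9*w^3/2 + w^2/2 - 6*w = w*(w - 1)*(w + 3/2)*(w + 4)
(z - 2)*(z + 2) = z^2 - 4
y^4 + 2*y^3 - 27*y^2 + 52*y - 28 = (y - 2)^2*(y - 1)*(y + 7)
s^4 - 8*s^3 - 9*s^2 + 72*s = s*(s - 8)*(s - 3)*(s + 3)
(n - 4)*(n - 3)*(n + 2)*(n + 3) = n^4 - 2*n^3 - 17*n^2 + 18*n + 72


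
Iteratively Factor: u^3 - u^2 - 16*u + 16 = (u - 4)*(u^2 + 3*u - 4) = (u - 4)*(u + 4)*(u - 1)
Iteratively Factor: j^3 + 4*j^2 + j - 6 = (j + 3)*(j^2 + j - 2) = (j - 1)*(j + 3)*(j + 2)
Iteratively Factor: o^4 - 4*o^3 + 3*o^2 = (o - 1)*(o^3 - 3*o^2) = o*(o - 1)*(o^2 - 3*o) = o^2*(o - 1)*(o - 3)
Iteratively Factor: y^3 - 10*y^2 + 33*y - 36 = (y - 3)*(y^2 - 7*y + 12) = (y - 4)*(y - 3)*(y - 3)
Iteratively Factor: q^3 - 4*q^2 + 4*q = (q)*(q^2 - 4*q + 4) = q*(q - 2)*(q - 2)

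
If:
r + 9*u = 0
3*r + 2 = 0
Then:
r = -2/3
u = 2/27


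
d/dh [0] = 0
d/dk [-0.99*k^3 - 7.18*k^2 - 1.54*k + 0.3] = -2.97*k^2 - 14.36*k - 1.54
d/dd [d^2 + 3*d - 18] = 2*d + 3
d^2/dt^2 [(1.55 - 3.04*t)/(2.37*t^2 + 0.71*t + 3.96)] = (-(3.04*t - 1.55)*(4.74*t + 0.71)*(9.48*t + 1.42) + (43.2288*t - 3.0302)*(2.37*t^2 + 0.71*t + 3.96))/(2.37*t^2 + 0.71*t + 3.96)^3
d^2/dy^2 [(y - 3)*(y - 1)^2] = 6*y - 10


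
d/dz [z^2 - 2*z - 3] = 2*z - 2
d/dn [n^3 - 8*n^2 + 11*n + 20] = 3*n^2 - 16*n + 11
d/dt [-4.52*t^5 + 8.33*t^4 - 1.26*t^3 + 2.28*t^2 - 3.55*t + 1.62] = -22.6*t^4 + 33.32*t^3 - 3.78*t^2 + 4.56*t - 3.55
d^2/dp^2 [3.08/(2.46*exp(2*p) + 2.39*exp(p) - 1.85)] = (3.08*(4.92*exp(p) + 2.39)*(9.84*exp(p) + 4.78)*exp(p) - (30.3072*exp(p) + 7.3612)*(2.46*exp(2*p) + 2.39*exp(p) - 1.85))*exp(p)/(2.46*exp(2*p) + 2.39*exp(p) - 1.85)^3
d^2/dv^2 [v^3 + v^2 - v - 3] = 6*v + 2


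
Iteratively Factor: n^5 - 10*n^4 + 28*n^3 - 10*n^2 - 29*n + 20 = (n - 1)*(n^4 - 9*n^3 + 19*n^2 + 9*n - 20) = (n - 1)^2*(n^3 - 8*n^2 + 11*n + 20) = (n - 4)*(n - 1)^2*(n^2 - 4*n - 5) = (n - 4)*(n - 1)^2*(n + 1)*(n - 5)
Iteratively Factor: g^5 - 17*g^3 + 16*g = (g + 1)*(g^4 - g^3 - 16*g^2 + 16*g) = g*(g + 1)*(g^3 - g^2 - 16*g + 16) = g*(g + 1)*(g + 4)*(g^2 - 5*g + 4) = g*(g - 1)*(g + 1)*(g + 4)*(g - 4)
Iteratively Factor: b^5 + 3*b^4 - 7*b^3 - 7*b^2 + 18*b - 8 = (b - 1)*(b^4 + 4*b^3 - 3*b^2 - 10*b + 8) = (b - 1)*(b + 4)*(b^3 - 3*b + 2) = (b - 1)^2*(b + 4)*(b^2 + b - 2) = (b - 1)^3*(b + 4)*(b + 2)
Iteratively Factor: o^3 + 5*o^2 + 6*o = (o + 2)*(o^2 + 3*o) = o*(o + 2)*(o + 3)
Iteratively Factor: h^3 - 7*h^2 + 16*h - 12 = (h - 2)*(h^2 - 5*h + 6) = (h - 2)^2*(h - 3)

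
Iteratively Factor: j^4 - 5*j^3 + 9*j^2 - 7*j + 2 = (j - 1)*(j^3 - 4*j^2 + 5*j - 2) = (j - 1)^2*(j^2 - 3*j + 2) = (j - 2)*(j - 1)^2*(j - 1)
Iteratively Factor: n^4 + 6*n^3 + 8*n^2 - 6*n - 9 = (n - 1)*(n^3 + 7*n^2 + 15*n + 9) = (n - 1)*(n + 3)*(n^2 + 4*n + 3) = (n - 1)*(n + 3)^2*(n + 1)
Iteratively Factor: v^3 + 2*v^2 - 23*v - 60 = (v + 3)*(v^2 - v - 20) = (v + 3)*(v + 4)*(v - 5)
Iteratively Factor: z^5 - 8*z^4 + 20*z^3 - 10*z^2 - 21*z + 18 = (z - 2)*(z^4 - 6*z^3 + 8*z^2 + 6*z - 9) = (z - 2)*(z - 1)*(z^3 - 5*z^2 + 3*z + 9) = (z - 3)*(z - 2)*(z - 1)*(z^2 - 2*z - 3) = (z - 3)*(z - 2)*(z - 1)*(z + 1)*(z - 3)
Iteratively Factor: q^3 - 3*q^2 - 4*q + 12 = (q + 2)*(q^2 - 5*q + 6) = (q - 2)*(q + 2)*(q - 3)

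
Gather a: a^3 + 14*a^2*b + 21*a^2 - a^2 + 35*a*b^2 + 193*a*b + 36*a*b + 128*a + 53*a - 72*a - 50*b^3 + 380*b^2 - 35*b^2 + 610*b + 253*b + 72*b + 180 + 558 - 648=a^3 + a^2*(14*b + 20) + a*(35*b^2 + 229*b + 109) - 50*b^3 + 345*b^2 + 935*b + 90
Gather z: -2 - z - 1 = -z - 3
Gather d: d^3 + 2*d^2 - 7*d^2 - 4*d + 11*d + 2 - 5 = d^3 - 5*d^2 + 7*d - 3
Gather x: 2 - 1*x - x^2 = -x^2 - x + 2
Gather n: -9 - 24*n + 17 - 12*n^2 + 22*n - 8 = -12*n^2 - 2*n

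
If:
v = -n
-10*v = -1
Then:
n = -1/10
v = 1/10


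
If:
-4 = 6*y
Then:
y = -2/3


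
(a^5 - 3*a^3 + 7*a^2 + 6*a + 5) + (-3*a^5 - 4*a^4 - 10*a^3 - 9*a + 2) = -2*a^5 - 4*a^4 - 13*a^3 + 7*a^2 - 3*a + 7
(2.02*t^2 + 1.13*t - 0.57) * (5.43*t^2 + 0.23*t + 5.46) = 10.9686*t^4 + 6.6005*t^3 + 8.194*t^2 + 6.0387*t - 3.1122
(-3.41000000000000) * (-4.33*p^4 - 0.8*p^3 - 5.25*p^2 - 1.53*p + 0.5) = 14.7653*p^4 + 2.728*p^3 + 17.9025*p^2 + 5.2173*p - 1.705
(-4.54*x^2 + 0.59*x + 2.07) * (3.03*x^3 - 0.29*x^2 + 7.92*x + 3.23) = -13.7562*x^5 + 3.1043*x^4 - 29.8558*x^3 - 10.5917*x^2 + 18.3001*x + 6.6861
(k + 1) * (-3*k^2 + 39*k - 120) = -3*k^3 + 36*k^2 - 81*k - 120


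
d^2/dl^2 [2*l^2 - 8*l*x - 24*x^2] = 4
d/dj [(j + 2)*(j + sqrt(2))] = 2*j + sqrt(2) + 2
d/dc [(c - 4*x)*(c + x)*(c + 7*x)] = 3*c^2 + 8*c*x - 25*x^2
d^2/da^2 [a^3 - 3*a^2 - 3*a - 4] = 6*a - 6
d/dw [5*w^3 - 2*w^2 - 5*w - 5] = 15*w^2 - 4*w - 5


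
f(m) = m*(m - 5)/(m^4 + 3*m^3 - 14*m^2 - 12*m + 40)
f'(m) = m*(m - 5)*(-4*m^3 - 9*m^2 + 28*m + 12)/(m^4 + 3*m^3 - 14*m^2 - 12*m + 40)^2 + m/(m^4 + 3*m^3 - 14*m^2 - 12*m + 40) + (m - 5)/(m^4 + 3*m^3 - 14*m^2 - 12*m + 40) = 2*(-m^4 + 4*m^3 + 23*m^2 + 5*m + 50)/(m^7 + 8*m^6 - 3*m^5 - 114*m^4 - 24*m^3 + 528*m^2 + 80*m - 800)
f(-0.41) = 0.05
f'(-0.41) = -0.14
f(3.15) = -0.10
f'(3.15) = 0.24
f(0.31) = -0.04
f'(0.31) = -0.15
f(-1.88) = 2.29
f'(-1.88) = -20.23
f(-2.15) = -2.09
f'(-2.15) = -12.93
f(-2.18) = -1.76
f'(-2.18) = -8.97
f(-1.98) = 14.44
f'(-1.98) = -729.14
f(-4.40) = -0.70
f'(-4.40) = 0.89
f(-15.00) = 0.01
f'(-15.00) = 0.00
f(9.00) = 0.00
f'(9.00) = 0.00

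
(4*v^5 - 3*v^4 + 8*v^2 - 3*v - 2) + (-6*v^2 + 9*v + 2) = 4*v^5 - 3*v^4 + 2*v^2 + 6*v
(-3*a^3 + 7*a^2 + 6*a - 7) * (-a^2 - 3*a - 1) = 3*a^5 + 2*a^4 - 24*a^3 - 18*a^2 + 15*a + 7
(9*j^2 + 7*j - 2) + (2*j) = 9*j^2 + 9*j - 2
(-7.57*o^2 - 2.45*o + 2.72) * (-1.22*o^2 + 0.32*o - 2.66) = 9.2354*o^4 + 0.5666*o^3 + 16.0338*o^2 + 7.3874*o - 7.2352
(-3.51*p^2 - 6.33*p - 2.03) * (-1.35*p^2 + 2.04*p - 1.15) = 4.7385*p^4 + 1.3851*p^3 - 6.1362*p^2 + 3.1383*p + 2.3345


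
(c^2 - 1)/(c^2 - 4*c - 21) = (1 - c^2)/(-c^2 + 4*c + 21)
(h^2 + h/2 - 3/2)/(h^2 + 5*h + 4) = (2*h^2 + h - 3)/(2*(h^2 + 5*h + 4))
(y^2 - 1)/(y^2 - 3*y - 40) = (1 - y^2)/(-y^2 + 3*y + 40)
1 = 1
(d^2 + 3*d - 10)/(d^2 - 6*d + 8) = (d + 5)/(d - 4)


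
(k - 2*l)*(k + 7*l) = k^2 + 5*k*l - 14*l^2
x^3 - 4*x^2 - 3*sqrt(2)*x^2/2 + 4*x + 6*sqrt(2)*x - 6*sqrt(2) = (x - 2)^2*(x - 3*sqrt(2)/2)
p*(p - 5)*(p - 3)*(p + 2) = p^4 - 6*p^3 - p^2 + 30*p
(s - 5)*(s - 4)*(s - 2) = s^3 - 11*s^2 + 38*s - 40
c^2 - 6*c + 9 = (c - 3)^2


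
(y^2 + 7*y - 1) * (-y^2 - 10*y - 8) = -y^4 - 17*y^3 - 77*y^2 - 46*y + 8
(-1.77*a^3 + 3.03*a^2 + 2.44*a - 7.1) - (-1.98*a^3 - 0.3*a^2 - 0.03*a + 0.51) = 0.21*a^3 + 3.33*a^2 + 2.47*a - 7.61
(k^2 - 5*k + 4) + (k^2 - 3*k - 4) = 2*k^2 - 8*k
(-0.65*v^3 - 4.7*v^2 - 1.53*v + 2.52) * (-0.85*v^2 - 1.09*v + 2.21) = 0.5525*v^5 + 4.7035*v^4 + 4.987*v^3 - 10.8613*v^2 - 6.1281*v + 5.5692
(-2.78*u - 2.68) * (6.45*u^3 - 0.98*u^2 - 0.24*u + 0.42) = -17.931*u^4 - 14.5616*u^3 + 3.2936*u^2 - 0.5244*u - 1.1256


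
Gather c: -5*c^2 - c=-5*c^2 - c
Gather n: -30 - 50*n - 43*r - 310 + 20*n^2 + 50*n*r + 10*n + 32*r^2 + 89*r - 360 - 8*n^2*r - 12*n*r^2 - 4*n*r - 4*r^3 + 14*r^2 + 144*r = n^2*(20 - 8*r) + n*(-12*r^2 + 46*r - 40) - 4*r^3 + 46*r^2 + 190*r - 700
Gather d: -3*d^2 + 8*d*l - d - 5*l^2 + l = -3*d^2 + d*(8*l - 1) - 5*l^2 + l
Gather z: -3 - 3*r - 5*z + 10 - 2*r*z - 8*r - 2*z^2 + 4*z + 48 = -11*r - 2*z^2 + z*(-2*r - 1) + 55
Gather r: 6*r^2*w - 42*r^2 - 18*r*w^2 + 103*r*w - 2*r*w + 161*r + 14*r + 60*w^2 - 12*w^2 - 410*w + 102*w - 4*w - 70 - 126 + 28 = r^2*(6*w - 42) + r*(-18*w^2 + 101*w + 175) + 48*w^2 - 312*w - 168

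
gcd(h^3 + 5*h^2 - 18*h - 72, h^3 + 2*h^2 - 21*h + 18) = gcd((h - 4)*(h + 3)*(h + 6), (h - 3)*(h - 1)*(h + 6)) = h + 6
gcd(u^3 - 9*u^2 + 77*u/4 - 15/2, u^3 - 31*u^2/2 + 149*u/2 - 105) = u^2 - 17*u/2 + 15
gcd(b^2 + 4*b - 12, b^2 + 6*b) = b + 6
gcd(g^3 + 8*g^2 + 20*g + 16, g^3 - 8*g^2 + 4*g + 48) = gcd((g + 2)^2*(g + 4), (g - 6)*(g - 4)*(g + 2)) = g + 2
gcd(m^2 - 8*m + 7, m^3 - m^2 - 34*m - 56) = m - 7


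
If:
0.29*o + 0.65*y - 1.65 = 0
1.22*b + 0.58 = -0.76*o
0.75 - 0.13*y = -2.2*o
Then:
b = -0.36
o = -0.19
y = 2.62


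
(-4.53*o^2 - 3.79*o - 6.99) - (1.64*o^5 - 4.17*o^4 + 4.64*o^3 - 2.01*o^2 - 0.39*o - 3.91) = -1.64*o^5 + 4.17*o^4 - 4.64*o^3 - 2.52*o^2 - 3.4*o - 3.08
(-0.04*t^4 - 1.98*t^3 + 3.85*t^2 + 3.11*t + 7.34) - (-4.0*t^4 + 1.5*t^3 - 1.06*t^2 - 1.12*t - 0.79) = 3.96*t^4 - 3.48*t^3 + 4.91*t^2 + 4.23*t + 8.13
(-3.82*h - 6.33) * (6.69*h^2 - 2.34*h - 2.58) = -25.5558*h^3 - 33.4089*h^2 + 24.6678*h + 16.3314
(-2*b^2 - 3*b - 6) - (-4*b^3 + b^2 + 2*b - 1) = 4*b^3 - 3*b^2 - 5*b - 5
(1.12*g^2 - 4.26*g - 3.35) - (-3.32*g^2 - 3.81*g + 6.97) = 4.44*g^2 - 0.45*g - 10.32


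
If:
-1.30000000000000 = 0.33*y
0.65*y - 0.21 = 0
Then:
No Solution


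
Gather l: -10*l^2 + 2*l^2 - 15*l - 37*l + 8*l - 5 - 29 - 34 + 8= -8*l^2 - 44*l - 60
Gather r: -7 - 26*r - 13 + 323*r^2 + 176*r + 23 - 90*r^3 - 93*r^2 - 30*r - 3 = -90*r^3 + 230*r^2 + 120*r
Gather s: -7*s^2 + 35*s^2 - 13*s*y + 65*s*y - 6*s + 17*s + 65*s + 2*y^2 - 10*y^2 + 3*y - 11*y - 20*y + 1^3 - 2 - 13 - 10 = 28*s^2 + s*(52*y + 76) - 8*y^2 - 28*y - 24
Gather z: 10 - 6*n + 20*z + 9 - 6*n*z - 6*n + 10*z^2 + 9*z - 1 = -12*n + 10*z^2 + z*(29 - 6*n) + 18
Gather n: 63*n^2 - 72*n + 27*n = 63*n^2 - 45*n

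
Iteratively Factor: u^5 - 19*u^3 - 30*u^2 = (u)*(u^4 - 19*u^2 - 30*u) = u*(u + 2)*(u^3 - 2*u^2 - 15*u) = u*(u + 2)*(u + 3)*(u^2 - 5*u) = u^2*(u + 2)*(u + 3)*(u - 5)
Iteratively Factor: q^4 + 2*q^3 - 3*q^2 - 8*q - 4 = (q + 1)*(q^3 + q^2 - 4*q - 4) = (q + 1)^2*(q^2 - 4) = (q - 2)*(q + 1)^2*(q + 2)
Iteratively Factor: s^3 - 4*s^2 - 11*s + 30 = (s - 2)*(s^2 - 2*s - 15) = (s - 5)*(s - 2)*(s + 3)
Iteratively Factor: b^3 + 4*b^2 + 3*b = (b)*(b^2 + 4*b + 3) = b*(b + 1)*(b + 3)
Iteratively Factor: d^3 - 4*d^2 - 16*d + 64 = (d - 4)*(d^2 - 16) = (d - 4)*(d + 4)*(d - 4)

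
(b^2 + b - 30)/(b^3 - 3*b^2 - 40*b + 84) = (b - 5)/(b^2 - 9*b + 14)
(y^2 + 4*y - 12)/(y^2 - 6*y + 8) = (y + 6)/(y - 4)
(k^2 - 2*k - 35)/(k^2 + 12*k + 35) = (k - 7)/(k + 7)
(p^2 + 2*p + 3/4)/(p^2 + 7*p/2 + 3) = (p + 1/2)/(p + 2)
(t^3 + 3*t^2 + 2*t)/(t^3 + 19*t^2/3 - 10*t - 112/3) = 3*t*(t + 1)/(3*t^2 + 13*t - 56)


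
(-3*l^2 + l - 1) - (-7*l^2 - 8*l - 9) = 4*l^2 + 9*l + 8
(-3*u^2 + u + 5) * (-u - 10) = 3*u^3 + 29*u^2 - 15*u - 50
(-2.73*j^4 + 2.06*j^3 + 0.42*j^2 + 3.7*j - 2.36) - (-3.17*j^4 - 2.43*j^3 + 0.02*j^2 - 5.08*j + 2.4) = 0.44*j^4 + 4.49*j^3 + 0.4*j^2 + 8.78*j - 4.76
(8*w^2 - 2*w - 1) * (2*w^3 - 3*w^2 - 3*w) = 16*w^5 - 28*w^4 - 20*w^3 + 9*w^2 + 3*w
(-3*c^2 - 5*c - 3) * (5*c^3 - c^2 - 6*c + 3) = -15*c^5 - 22*c^4 + 8*c^3 + 24*c^2 + 3*c - 9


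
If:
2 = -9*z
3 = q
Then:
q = 3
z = -2/9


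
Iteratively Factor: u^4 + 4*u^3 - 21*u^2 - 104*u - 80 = (u + 1)*(u^3 + 3*u^2 - 24*u - 80) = (u + 1)*(u + 4)*(u^2 - u - 20) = (u - 5)*(u + 1)*(u + 4)*(u + 4)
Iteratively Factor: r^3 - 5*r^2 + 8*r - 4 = (r - 1)*(r^2 - 4*r + 4) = (r - 2)*(r - 1)*(r - 2)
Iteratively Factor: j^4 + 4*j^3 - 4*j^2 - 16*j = (j + 2)*(j^3 + 2*j^2 - 8*j) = (j + 2)*(j + 4)*(j^2 - 2*j) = (j - 2)*(j + 2)*(j + 4)*(j)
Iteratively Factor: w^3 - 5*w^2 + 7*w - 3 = (w - 1)*(w^2 - 4*w + 3) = (w - 1)^2*(w - 3)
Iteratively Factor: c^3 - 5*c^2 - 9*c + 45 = (c + 3)*(c^2 - 8*c + 15) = (c - 5)*(c + 3)*(c - 3)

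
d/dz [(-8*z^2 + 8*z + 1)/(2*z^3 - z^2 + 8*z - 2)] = 2*(8*z^4 - 16*z^3 - 31*z^2 + 17*z - 12)/(4*z^6 - 4*z^5 + 33*z^4 - 24*z^3 + 68*z^2 - 32*z + 4)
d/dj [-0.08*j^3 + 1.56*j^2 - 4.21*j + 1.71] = -0.24*j^2 + 3.12*j - 4.21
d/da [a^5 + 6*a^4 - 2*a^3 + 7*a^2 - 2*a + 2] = 5*a^4 + 24*a^3 - 6*a^2 + 14*a - 2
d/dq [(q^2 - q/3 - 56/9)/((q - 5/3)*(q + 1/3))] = 9*(-9*q^2 + 102*q - 73)/(81*q^4 - 216*q^3 + 54*q^2 + 120*q + 25)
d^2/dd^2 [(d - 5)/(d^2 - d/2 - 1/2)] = 4*((5 - d)*(4*d - 1)^2 + (11 - 6*d)*(-2*d^2 + d + 1))/(-2*d^2 + d + 1)^3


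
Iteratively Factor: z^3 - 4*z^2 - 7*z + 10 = (z - 1)*(z^2 - 3*z - 10) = (z - 5)*(z - 1)*(z + 2)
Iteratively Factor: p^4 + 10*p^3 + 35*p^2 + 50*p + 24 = (p + 2)*(p^3 + 8*p^2 + 19*p + 12) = (p + 1)*(p + 2)*(p^2 + 7*p + 12) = (p + 1)*(p + 2)*(p + 3)*(p + 4)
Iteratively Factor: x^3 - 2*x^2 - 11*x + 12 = (x - 1)*(x^2 - x - 12) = (x - 1)*(x + 3)*(x - 4)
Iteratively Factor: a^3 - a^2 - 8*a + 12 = (a - 2)*(a^2 + a - 6) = (a - 2)^2*(a + 3)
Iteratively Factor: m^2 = (m)*(m)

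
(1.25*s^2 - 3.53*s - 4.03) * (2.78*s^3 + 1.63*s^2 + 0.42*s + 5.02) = 3.475*s^5 - 7.7759*s^4 - 16.4323*s^3 - 1.7765*s^2 - 19.4132*s - 20.2306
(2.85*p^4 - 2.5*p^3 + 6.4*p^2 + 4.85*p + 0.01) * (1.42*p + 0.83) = 4.047*p^5 - 1.1845*p^4 + 7.013*p^3 + 12.199*p^2 + 4.0397*p + 0.0083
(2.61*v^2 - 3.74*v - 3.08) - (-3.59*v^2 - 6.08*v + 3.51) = 6.2*v^2 + 2.34*v - 6.59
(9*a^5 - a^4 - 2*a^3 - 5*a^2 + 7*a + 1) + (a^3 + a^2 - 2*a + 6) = 9*a^5 - a^4 - a^3 - 4*a^2 + 5*a + 7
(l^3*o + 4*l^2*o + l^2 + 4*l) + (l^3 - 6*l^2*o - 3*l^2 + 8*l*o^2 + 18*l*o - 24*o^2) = l^3*o + l^3 - 2*l^2*o - 2*l^2 + 8*l*o^2 + 18*l*o + 4*l - 24*o^2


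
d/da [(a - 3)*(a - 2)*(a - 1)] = 3*a^2 - 12*a + 11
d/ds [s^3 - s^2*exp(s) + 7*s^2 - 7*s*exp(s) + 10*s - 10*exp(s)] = -s^2*exp(s) + 3*s^2 - 9*s*exp(s) + 14*s - 17*exp(s) + 10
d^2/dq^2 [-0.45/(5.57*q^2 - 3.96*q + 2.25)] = (27.92241*q^2 - 19.85148*q - 0.45*(11.14*q - 3.96)*(22.28*q - 7.92) + 11.27925)/(5.57*q^2 - 3.96*q + 2.25)^3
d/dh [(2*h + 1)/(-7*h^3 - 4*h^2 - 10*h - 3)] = (28*h^3 + 29*h^2 + 8*h + 4)/(49*h^6 + 56*h^5 + 156*h^4 + 122*h^3 + 124*h^2 + 60*h + 9)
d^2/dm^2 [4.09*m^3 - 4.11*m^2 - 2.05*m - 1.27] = 24.54*m - 8.22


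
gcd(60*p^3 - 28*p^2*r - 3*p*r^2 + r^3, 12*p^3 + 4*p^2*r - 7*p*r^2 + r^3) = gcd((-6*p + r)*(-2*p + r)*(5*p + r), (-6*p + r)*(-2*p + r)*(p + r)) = 12*p^2 - 8*p*r + r^2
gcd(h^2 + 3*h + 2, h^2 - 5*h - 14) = h + 2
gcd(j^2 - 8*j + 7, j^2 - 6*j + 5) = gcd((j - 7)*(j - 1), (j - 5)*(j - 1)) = j - 1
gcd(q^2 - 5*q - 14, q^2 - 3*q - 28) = q - 7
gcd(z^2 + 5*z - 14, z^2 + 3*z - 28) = z + 7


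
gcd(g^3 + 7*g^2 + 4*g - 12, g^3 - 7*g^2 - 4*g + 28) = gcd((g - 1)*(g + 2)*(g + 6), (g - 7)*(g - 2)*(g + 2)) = g + 2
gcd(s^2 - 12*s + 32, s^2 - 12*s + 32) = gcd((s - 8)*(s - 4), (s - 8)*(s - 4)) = s^2 - 12*s + 32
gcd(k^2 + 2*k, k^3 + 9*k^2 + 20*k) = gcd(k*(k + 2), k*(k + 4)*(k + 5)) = k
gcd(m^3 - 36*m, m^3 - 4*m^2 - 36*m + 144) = m^2 - 36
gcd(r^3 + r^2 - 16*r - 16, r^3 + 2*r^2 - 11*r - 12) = r^2 + 5*r + 4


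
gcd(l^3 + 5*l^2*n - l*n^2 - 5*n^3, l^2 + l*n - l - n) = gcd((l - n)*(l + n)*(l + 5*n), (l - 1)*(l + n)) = l + n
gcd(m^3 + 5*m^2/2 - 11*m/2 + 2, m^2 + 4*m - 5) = m - 1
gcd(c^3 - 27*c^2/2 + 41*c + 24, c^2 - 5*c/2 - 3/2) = c + 1/2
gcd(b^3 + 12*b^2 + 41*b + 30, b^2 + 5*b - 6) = b + 6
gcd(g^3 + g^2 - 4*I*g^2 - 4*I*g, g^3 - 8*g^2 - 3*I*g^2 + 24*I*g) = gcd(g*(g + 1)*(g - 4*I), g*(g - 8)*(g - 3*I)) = g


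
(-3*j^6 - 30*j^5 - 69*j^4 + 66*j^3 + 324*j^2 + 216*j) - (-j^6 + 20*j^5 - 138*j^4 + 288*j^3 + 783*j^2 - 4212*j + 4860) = -2*j^6 - 50*j^5 + 69*j^4 - 222*j^3 - 459*j^2 + 4428*j - 4860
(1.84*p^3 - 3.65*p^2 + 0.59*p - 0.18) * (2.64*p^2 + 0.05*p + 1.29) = 4.8576*p^5 - 9.544*p^4 + 3.7487*p^3 - 5.1542*p^2 + 0.7521*p - 0.2322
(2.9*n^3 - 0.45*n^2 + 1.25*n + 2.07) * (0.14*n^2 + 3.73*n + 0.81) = 0.406*n^5 + 10.754*n^4 + 0.8455*n^3 + 4.5878*n^2 + 8.7336*n + 1.6767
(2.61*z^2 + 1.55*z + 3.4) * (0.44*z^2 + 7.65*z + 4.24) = 1.1484*z^4 + 20.6485*z^3 + 24.4199*z^2 + 32.582*z + 14.416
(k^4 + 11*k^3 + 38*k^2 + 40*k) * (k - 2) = k^5 + 9*k^4 + 16*k^3 - 36*k^2 - 80*k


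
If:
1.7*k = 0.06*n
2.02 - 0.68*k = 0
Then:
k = 2.97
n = 84.17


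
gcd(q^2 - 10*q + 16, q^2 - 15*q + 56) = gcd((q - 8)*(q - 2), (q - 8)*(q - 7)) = q - 8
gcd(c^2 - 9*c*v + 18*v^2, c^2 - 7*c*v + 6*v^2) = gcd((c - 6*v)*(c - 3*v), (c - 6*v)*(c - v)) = -c + 6*v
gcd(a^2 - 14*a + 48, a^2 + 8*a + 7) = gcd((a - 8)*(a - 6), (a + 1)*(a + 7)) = 1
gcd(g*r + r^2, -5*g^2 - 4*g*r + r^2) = g + r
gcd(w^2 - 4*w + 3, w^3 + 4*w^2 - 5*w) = w - 1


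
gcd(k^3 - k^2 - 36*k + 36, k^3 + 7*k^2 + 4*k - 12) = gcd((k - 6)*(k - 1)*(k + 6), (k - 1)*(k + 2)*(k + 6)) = k^2 + 5*k - 6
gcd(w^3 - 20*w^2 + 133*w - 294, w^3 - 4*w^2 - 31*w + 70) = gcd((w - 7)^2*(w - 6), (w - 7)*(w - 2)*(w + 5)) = w - 7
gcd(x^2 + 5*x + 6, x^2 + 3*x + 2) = x + 2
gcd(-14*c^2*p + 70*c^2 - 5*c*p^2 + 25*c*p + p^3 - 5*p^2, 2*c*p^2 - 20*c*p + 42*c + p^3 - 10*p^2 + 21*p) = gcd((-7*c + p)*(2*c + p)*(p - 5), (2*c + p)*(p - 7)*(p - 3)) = 2*c + p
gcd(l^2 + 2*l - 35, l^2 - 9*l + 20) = l - 5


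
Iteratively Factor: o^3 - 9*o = (o - 3)*(o^2 + 3*o) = (o - 3)*(o + 3)*(o)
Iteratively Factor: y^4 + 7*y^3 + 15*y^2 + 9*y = (y)*(y^3 + 7*y^2 + 15*y + 9) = y*(y + 1)*(y^2 + 6*y + 9) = y*(y + 1)*(y + 3)*(y + 3)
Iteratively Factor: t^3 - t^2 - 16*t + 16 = (t - 1)*(t^2 - 16) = (t - 1)*(t + 4)*(t - 4)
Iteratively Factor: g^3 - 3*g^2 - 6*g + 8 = (g - 1)*(g^2 - 2*g - 8) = (g - 4)*(g - 1)*(g + 2)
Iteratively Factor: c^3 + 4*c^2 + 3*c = (c + 3)*(c^2 + c) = c*(c + 3)*(c + 1)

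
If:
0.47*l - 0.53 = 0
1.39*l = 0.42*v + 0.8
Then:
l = 1.13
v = 1.83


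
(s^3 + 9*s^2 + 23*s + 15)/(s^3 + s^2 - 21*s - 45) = (s^2 + 6*s + 5)/(s^2 - 2*s - 15)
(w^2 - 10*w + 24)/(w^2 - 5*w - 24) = (-w^2 + 10*w - 24)/(-w^2 + 5*w + 24)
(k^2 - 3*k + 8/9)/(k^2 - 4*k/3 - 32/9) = (3*k - 1)/(3*k + 4)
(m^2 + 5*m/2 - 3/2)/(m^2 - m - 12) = (m - 1/2)/(m - 4)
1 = 1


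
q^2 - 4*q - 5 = (q - 5)*(q + 1)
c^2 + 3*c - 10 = (c - 2)*(c + 5)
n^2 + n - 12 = (n - 3)*(n + 4)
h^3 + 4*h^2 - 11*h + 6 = (h - 1)^2*(h + 6)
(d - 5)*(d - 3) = d^2 - 8*d + 15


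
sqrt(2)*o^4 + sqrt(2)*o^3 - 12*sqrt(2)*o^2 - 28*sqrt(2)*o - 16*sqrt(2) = (o - 4)*(o + 2)^2*(sqrt(2)*o + sqrt(2))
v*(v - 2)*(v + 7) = v^3 + 5*v^2 - 14*v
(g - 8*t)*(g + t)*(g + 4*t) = g^3 - 3*g^2*t - 36*g*t^2 - 32*t^3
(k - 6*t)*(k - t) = k^2 - 7*k*t + 6*t^2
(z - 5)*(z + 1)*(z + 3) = z^3 - z^2 - 17*z - 15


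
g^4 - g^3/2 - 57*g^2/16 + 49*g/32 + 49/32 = (g - 7/4)*(g - 1)*(g + 1/2)*(g + 7/4)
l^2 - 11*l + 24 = (l - 8)*(l - 3)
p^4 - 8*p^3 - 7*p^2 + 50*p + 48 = (p - 8)*(p - 3)*(p + 1)*(p + 2)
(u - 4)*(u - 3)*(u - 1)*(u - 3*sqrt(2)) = u^4 - 8*u^3 - 3*sqrt(2)*u^3 + 19*u^2 + 24*sqrt(2)*u^2 - 57*sqrt(2)*u - 12*u + 36*sqrt(2)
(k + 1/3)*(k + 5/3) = k^2 + 2*k + 5/9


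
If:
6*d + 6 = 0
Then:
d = -1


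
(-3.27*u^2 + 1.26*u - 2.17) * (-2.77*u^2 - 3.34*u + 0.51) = 9.0579*u^4 + 7.4316*u^3 + 0.134799999999999*u^2 + 7.8904*u - 1.1067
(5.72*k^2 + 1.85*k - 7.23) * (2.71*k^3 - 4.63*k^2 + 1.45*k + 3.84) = 15.5012*k^5 - 21.4701*k^4 - 19.8648*k^3 + 58.1222*k^2 - 3.3795*k - 27.7632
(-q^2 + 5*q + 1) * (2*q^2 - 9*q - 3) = -2*q^4 + 19*q^3 - 40*q^2 - 24*q - 3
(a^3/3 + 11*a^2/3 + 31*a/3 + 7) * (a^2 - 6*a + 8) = a^5/3 + 5*a^4/3 - 9*a^3 - 77*a^2/3 + 122*a/3 + 56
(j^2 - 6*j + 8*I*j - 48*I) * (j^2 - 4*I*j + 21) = j^4 - 6*j^3 + 4*I*j^3 + 53*j^2 - 24*I*j^2 - 318*j + 168*I*j - 1008*I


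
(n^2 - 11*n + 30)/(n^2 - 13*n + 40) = (n - 6)/(n - 8)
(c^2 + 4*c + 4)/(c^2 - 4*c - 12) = (c + 2)/(c - 6)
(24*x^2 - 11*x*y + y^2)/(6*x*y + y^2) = (24*x^2 - 11*x*y + y^2)/(y*(6*x + y))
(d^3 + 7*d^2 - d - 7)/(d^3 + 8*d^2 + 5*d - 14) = (d + 1)/(d + 2)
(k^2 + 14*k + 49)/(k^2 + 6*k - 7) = (k + 7)/(k - 1)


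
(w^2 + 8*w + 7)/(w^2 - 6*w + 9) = (w^2 + 8*w + 7)/(w^2 - 6*w + 9)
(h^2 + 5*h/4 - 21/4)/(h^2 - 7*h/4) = (h + 3)/h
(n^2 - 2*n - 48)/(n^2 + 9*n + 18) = (n - 8)/(n + 3)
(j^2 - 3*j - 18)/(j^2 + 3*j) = (j - 6)/j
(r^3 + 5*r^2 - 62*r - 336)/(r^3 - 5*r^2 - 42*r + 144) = (r + 7)/(r - 3)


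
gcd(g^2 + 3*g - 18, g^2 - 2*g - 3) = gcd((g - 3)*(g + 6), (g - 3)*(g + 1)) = g - 3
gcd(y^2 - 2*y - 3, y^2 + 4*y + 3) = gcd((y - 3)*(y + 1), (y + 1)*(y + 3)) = y + 1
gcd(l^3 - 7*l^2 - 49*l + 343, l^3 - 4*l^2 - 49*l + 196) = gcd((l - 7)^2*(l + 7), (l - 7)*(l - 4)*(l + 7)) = l^2 - 49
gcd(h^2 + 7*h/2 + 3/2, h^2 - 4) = 1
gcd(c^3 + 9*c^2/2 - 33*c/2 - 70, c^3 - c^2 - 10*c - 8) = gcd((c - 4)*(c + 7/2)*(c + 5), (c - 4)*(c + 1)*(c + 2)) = c - 4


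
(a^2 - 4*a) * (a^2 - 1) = a^4 - 4*a^3 - a^2 + 4*a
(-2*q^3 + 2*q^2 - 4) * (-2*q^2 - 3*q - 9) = 4*q^5 + 2*q^4 + 12*q^3 - 10*q^2 + 12*q + 36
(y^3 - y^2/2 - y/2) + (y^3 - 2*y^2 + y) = 2*y^3 - 5*y^2/2 + y/2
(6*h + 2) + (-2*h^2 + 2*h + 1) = -2*h^2 + 8*h + 3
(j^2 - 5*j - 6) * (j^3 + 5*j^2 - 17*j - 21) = j^5 - 48*j^3 + 34*j^2 + 207*j + 126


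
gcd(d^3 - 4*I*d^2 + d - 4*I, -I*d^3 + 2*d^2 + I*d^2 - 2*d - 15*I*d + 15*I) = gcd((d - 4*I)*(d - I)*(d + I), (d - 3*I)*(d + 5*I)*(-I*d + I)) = 1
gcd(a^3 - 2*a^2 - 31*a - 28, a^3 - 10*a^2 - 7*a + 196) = a^2 - 3*a - 28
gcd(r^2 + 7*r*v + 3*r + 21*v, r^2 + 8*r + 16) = 1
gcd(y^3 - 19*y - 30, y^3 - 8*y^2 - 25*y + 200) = y - 5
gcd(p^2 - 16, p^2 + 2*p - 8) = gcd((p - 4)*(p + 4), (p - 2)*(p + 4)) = p + 4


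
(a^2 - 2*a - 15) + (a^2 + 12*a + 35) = 2*a^2 + 10*a + 20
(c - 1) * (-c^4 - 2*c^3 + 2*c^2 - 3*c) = -c^5 - c^4 + 4*c^3 - 5*c^2 + 3*c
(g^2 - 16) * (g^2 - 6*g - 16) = g^4 - 6*g^3 - 32*g^2 + 96*g + 256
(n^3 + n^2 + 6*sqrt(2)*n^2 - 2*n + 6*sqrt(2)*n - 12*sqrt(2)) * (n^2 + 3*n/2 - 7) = n^5 + 5*n^4/2 + 6*sqrt(2)*n^4 - 15*n^3/2 + 15*sqrt(2)*n^3 - 45*sqrt(2)*n^2 - 10*n^2 - 60*sqrt(2)*n + 14*n + 84*sqrt(2)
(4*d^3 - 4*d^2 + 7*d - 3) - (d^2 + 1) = 4*d^3 - 5*d^2 + 7*d - 4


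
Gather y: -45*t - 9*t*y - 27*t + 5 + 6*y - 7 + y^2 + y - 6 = -72*t + y^2 + y*(7 - 9*t) - 8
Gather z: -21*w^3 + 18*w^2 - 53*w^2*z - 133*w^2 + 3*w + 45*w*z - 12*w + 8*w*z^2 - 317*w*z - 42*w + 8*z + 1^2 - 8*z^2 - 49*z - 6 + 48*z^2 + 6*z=-21*w^3 - 115*w^2 - 51*w + z^2*(8*w + 40) + z*(-53*w^2 - 272*w - 35) - 5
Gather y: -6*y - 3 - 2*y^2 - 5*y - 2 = -2*y^2 - 11*y - 5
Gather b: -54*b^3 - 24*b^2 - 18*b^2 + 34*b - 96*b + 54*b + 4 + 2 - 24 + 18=-54*b^3 - 42*b^2 - 8*b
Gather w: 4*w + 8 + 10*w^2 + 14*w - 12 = 10*w^2 + 18*w - 4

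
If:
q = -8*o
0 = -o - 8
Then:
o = -8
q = 64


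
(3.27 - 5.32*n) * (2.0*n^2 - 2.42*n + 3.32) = -10.64*n^3 + 19.4144*n^2 - 25.5758*n + 10.8564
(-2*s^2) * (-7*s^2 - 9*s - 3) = 14*s^4 + 18*s^3 + 6*s^2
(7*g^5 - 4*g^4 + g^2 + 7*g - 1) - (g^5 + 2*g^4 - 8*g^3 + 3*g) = 6*g^5 - 6*g^4 + 8*g^3 + g^2 + 4*g - 1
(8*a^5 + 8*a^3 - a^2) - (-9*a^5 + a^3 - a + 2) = 17*a^5 + 7*a^3 - a^2 + a - 2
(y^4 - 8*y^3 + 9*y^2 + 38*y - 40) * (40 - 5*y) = -5*y^5 + 80*y^4 - 365*y^3 + 170*y^2 + 1720*y - 1600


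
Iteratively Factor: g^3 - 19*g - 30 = (g + 3)*(g^2 - 3*g - 10) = (g - 5)*(g + 3)*(g + 2)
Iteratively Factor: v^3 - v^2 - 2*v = (v + 1)*(v^2 - 2*v) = (v - 2)*(v + 1)*(v)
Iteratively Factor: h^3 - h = (h + 1)*(h^2 - h) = (h - 1)*(h + 1)*(h)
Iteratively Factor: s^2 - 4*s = (s)*(s - 4)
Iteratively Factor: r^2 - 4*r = (r - 4)*(r)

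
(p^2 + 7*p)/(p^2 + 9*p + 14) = p/(p + 2)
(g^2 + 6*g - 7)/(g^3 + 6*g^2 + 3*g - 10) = (g + 7)/(g^2 + 7*g + 10)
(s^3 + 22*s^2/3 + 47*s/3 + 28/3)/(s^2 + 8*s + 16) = (3*s^2 + 10*s + 7)/(3*(s + 4))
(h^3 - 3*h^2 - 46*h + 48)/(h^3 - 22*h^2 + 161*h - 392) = (h^2 + 5*h - 6)/(h^2 - 14*h + 49)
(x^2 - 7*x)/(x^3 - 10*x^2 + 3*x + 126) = x/(x^2 - 3*x - 18)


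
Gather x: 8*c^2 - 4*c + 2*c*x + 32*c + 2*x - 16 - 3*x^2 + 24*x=8*c^2 + 28*c - 3*x^2 + x*(2*c + 26) - 16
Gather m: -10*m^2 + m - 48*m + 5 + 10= -10*m^2 - 47*m + 15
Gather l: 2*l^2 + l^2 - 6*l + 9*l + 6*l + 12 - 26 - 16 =3*l^2 + 9*l - 30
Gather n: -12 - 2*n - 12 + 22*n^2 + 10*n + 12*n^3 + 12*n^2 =12*n^3 + 34*n^2 + 8*n - 24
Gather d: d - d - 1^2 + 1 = 0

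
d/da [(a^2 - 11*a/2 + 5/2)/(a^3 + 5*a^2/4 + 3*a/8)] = 4*(-16*a^4 + 176*a^3 - 4*a^2 - 100*a - 15)/(a^2*(64*a^4 + 160*a^3 + 148*a^2 + 60*a + 9))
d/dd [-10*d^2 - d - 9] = -20*d - 1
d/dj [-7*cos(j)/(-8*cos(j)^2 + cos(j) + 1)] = 7*(9 - 8*sin(j)^2)*sin(j)/(-8*cos(j)^2 + cos(j) + 1)^2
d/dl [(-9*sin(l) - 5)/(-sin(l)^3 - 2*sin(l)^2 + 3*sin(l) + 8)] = -(18*sin(l)^3 + 33*sin(l)^2 + 20*sin(l) + 57)*cos(l)/(sin(l)^3 + 2*sin(l)^2 - 3*sin(l) - 8)^2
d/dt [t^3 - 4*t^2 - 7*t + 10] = 3*t^2 - 8*t - 7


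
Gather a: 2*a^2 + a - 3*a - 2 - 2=2*a^2 - 2*a - 4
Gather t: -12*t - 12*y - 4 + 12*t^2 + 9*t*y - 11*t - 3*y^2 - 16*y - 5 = 12*t^2 + t*(9*y - 23) - 3*y^2 - 28*y - 9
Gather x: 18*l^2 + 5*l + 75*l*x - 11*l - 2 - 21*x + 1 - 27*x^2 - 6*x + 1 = 18*l^2 - 6*l - 27*x^2 + x*(75*l - 27)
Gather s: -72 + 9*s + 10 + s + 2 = 10*s - 60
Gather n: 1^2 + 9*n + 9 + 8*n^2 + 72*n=8*n^2 + 81*n + 10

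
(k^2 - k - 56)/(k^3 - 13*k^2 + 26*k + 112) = (k + 7)/(k^2 - 5*k - 14)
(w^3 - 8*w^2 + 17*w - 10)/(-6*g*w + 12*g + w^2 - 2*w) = (w^2 - 6*w + 5)/(-6*g + w)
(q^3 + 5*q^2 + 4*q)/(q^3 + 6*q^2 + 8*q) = (q + 1)/(q + 2)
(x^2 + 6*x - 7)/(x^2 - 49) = (x - 1)/(x - 7)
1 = 1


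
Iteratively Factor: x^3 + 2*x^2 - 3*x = (x)*(x^2 + 2*x - 3) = x*(x - 1)*(x + 3)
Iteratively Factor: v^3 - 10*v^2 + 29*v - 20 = (v - 4)*(v^2 - 6*v + 5) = (v - 4)*(v - 1)*(v - 5)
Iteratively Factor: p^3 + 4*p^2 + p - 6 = (p + 3)*(p^2 + p - 2) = (p - 1)*(p + 3)*(p + 2)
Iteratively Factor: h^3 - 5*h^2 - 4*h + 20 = (h - 5)*(h^2 - 4) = (h - 5)*(h + 2)*(h - 2)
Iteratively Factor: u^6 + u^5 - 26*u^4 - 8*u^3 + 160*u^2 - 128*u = (u - 4)*(u^5 + 5*u^4 - 6*u^3 - 32*u^2 + 32*u) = (u - 4)*(u - 2)*(u^4 + 7*u^3 + 8*u^2 - 16*u) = (u - 4)*(u - 2)*(u + 4)*(u^3 + 3*u^2 - 4*u) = (u - 4)*(u - 2)*(u - 1)*(u + 4)*(u^2 + 4*u) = u*(u - 4)*(u - 2)*(u - 1)*(u + 4)*(u + 4)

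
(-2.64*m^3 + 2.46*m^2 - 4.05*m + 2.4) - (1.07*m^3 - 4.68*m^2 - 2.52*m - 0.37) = -3.71*m^3 + 7.14*m^2 - 1.53*m + 2.77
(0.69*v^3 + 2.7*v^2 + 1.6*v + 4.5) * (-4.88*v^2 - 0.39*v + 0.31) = -3.3672*v^5 - 13.4451*v^4 - 8.6471*v^3 - 21.747*v^2 - 1.259*v + 1.395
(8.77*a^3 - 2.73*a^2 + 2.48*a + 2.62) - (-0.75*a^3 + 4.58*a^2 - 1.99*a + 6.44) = 9.52*a^3 - 7.31*a^2 + 4.47*a - 3.82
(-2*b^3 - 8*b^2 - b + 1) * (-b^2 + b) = 2*b^5 + 6*b^4 - 7*b^3 - 2*b^2 + b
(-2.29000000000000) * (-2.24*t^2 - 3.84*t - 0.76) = 5.1296*t^2 + 8.7936*t + 1.7404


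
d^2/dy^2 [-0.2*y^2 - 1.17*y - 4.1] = -0.400000000000000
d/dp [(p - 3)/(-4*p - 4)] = -1/(p^2 + 2*p + 1)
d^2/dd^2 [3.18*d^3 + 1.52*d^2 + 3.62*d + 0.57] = 19.08*d + 3.04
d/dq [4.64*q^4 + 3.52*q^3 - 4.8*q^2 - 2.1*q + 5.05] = 18.56*q^3 + 10.56*q^2 - 9.6*q - 2.1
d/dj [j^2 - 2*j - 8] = 2*j - 2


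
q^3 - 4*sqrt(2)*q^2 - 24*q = q*(q - 6*sqrt(2))*(q + 2*sqrt(2))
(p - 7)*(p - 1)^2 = p^3 - 9*p^2 + 15*p - 7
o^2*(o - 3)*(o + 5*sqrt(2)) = o^4 - 3*o^3 + 5*sqrt(2)*o^3 - 15*sqrt(2)*o^2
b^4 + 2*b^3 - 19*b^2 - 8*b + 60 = (b - 3)*(b - 2)*(b + 2)*(b + 5)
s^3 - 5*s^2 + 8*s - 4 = (s - 2)^2*(s - 1)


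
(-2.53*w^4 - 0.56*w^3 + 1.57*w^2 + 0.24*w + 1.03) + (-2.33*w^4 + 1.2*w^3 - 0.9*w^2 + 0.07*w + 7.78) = -4.86*w^4 + 0.64*w^3 + 0.67*w^2 + 0.31*w + 8.81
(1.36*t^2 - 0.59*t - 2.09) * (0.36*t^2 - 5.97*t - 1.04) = 0.4896*t^4 - 8.3316*t^3 + 1.3555*t^2 + 13.0909*t + 2.1736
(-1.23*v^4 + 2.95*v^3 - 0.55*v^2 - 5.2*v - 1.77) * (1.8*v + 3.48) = -2.214*v^5 + 1.0296*v^4 + 9.276*v^3 - 11.274*v^2 - 21.282*v - 6.1596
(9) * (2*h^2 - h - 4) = 18*h^2 - 9*h - 36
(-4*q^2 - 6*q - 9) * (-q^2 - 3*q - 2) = 4*q^4 + 18*q^3 + 35*q^2 + 39*q + 18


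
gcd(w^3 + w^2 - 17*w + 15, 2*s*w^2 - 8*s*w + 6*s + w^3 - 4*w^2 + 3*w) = w^2 - 4*w + 3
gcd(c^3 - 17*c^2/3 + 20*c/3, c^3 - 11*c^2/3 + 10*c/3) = c^2 - 5*c/3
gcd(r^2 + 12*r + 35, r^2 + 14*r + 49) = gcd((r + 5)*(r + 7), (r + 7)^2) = r + 7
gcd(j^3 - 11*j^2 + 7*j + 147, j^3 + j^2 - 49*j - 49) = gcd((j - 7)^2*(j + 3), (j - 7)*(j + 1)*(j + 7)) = j - 7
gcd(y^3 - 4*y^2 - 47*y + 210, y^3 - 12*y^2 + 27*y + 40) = y - 5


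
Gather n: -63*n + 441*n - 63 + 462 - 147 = 378*n + 252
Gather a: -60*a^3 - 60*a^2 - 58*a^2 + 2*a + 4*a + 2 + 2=-60*a^3 - 118*a^2 + 6*a + 4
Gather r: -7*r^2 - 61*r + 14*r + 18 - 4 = -7*r^2 - 47*r + 14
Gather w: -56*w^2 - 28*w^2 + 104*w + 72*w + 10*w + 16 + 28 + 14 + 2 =-84*w^2 + 186*w + 60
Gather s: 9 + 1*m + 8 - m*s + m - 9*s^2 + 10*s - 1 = 2*m - 9*s^2 + s*(10 - m) + 16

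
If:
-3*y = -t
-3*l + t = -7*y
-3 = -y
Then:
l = 10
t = 9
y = 3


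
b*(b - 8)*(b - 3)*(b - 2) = b^4 - 13*b^3 + 46*b^2 - 48*b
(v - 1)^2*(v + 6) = v^3 + 4*v^2 - 11*v + 6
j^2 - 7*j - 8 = (j - 8)*(j + 1)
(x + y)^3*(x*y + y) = x^4*y + 3*x^3*y^2 + x^3*y + 3*x^2*y^3 + 3*x^2*y^2 + x*y^4 + 3*x*y^3 + y^4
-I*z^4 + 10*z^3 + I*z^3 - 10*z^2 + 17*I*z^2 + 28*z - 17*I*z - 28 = (z - I)*(z + 4*I)*(z + 7*I)*(-I*z + I)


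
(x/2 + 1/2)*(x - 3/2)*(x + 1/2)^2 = x^4/2 + x^3/4 - 7*x^2/8 - 13*x/16 - 3/16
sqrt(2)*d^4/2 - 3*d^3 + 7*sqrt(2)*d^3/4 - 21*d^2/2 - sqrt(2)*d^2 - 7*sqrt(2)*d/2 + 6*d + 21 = (d + 7/2)*(d - 3*sqrt(2))*(d - sqrt(2))*(sqrt(2)*d/2 + 1)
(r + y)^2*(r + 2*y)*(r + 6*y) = r^4 + 10*r^3*y + 29*r^2*y^2 + 32*r*y^3 + 12*y^4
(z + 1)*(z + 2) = z^2 + 3*z + 2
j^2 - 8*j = j*(j - 8)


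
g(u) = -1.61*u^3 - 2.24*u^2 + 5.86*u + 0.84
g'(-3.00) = -24.17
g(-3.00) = 6.57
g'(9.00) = -425.69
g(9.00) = -1301.55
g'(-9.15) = -357.53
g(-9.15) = 993.04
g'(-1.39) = 2.76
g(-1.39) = -7.31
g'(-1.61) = 0.55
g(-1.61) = -7.68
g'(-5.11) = -97.37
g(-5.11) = 127.23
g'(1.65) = -14.68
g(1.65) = -2.82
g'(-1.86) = -2.52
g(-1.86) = -7.45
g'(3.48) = -68.22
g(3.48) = -73.75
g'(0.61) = 1.33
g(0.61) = 3.22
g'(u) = -4.83*u^2 - 4.48*u + 5.86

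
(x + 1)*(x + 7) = x^2 + 8*x + 7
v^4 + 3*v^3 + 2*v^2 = v^2*(v + 1)*(v + 2)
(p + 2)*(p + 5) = p^2 + 7*p + 10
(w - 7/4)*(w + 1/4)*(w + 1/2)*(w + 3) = w^4 + 2*w^3 - 67*w^2/16 - 121*w/32 - 21/32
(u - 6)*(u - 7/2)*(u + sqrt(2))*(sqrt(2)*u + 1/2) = sqrt(2)*u^4 - 19*sqrt(2)*u^3/2 + 5*u^3/2 - 95*u^2/4 + 43*sqrt(2)*u^2/2 - 19*sqrt(2)*u/4 + 105*u/2 + 21*sqrt(2)/2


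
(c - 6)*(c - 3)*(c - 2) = c^3 - 11*c^2 + 36*c - 36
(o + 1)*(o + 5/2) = o^2 + 7*o/2 + 5/2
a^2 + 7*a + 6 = (a + 1)*(a + 6)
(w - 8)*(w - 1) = w^2 - 9*w + 8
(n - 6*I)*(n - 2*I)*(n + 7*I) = n^3 - I*n^2 + 44*n - 84*I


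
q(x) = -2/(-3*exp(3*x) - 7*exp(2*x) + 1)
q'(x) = -2*(9*exp(3*x) + 14*exp(2*x))/(-3*exp(3*x) - 7*exp(2*x) + 1)^2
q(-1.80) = -2.52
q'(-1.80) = -1.34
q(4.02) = 0.00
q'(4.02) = -0.00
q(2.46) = 0.00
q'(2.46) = -0.00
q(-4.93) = -2.00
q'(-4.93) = -0.00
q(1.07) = 0.02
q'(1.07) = -0.04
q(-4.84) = -2.00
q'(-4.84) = -0.00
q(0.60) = 0.05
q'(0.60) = -0.12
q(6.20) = 0.00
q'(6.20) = -0.00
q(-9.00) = -2.00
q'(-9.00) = 0.00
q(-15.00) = -2.00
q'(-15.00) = 0.00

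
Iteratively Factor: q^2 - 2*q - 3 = (q - 3)*(q + 1)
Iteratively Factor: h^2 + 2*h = (h)*(h + 2)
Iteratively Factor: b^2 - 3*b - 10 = (b + 2)*(b - 5)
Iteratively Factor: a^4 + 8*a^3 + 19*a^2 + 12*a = (a + 1)*(a^3 + 7*a^2 + 12*a) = a*(a + 1)*(a^2 + 7*a + 12) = a*(a + 1)*(a + 3)*(a + 4)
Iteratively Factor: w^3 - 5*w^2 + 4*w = (w - 4)*(w^2 - w) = w*(w - 4)*(w - 1)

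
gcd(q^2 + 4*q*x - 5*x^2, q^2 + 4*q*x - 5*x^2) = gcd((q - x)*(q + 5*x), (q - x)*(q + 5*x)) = -q^2 - 4*q*x + 5*x^2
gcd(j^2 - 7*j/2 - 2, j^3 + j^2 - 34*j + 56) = j - 4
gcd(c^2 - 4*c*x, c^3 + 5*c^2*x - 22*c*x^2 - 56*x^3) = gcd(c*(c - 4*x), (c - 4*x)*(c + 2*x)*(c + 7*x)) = -c + 4*x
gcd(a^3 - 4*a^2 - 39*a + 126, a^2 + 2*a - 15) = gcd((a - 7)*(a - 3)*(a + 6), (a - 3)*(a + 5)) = a - 3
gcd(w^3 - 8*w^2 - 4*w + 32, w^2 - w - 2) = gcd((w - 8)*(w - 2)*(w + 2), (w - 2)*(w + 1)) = w - 2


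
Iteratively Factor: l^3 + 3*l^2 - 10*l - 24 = (l + 4)*(l^2 - l - 6) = (l - 3)*(l + 4)*(l + 2)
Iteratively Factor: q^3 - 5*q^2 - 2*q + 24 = (q + 2)*(q^2 - 7*q + 12) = (q - 3)*(q + 2)*(q - 4)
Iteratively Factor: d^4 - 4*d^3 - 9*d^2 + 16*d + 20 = (d - 2)*(d^3 - 2*d^2 - 13*d - 10) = (d - 5)*(d - 2)*(d^2 + 3*d + 2) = (d - 5)*(d - 2)*(d + 1)*(d + 2)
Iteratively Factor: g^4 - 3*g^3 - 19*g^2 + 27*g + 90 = (g + 3)*(g^3 - 6*g^2 - g + 30) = (g + 2)*(g + 3)*(g^2 - 8*g + 15) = (g - 3)*(g + 2)*(g + 3)*(g - 5)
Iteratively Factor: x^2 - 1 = (x + 1)*(x - 1)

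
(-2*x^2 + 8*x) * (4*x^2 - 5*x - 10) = -8*x^4 + 42*x^3 - 20*x^2 - 80*x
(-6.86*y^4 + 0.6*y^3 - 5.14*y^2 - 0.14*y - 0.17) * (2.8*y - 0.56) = -19.208*y^5 + 5.5216*y^4 - 14.728*y^3 + 2.4864*y^2 - 0.3976*y + 0.0952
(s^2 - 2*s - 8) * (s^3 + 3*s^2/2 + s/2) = s^5 - s^4/2 - 21*s^3/2 - 13*s^2 - 4*s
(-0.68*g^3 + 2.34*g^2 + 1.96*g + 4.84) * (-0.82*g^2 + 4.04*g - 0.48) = 0.5576*g^5 - 4.666*g^4 + 8.1728*g^3 + 2.8264*g^2 + 18.6128*g - 2.3232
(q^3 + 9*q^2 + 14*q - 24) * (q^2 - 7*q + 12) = q^5 + 2*q^4 - 37*q^3 - 14*q^2 + 336*q - 288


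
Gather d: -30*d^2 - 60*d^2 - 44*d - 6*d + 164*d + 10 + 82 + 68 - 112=-90*d^2 + 114*d + 48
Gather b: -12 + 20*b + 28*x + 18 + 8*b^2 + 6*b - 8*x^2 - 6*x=8*b^2 + 26*b - 8*x^2 + 22*x + 6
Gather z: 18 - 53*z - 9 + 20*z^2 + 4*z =20*z^2 - 49*z + 9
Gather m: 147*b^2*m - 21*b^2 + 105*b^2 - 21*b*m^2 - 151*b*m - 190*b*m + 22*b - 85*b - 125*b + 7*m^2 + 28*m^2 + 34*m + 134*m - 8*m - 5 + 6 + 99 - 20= 84*b^2 - 188*b + m^2*(35 - 21*b) + m*(147*b^2 - 341*b + 160) + 80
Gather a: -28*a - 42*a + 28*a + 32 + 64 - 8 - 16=72 - 42*a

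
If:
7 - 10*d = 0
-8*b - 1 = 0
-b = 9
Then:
No Solution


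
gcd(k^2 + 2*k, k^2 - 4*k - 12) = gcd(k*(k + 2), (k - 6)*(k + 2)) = k + 2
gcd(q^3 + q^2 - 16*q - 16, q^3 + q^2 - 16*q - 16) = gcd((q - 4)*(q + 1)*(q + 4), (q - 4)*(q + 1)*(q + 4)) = q^3 + q^2 - 16*q - 16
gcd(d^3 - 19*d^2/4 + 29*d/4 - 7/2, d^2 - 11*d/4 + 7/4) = d^2 - 11*d/4 + 7/4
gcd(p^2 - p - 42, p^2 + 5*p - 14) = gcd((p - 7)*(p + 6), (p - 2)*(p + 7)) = 1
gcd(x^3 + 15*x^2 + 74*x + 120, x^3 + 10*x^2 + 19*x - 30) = x^2 + 11*x + 30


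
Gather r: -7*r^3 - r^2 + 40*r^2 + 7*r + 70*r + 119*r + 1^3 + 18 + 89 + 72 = -7*r^3 + 39*r^2 + 196*r + 180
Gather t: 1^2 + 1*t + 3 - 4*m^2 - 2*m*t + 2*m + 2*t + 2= -4*m^2 + 2*m + t*(3 - 2*m) + 6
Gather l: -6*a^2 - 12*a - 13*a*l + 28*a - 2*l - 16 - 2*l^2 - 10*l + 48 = -6*a^2 + 16*a - 2*l^2 + l*(-13*a - 12) + 32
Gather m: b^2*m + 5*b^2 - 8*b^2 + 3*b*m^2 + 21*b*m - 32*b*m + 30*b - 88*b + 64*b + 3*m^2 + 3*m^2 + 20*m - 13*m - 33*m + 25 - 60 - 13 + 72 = -3*b^2 + 6*b + m^2*(3*b + 6) + m*(b^2 - 11*b - 26) + 24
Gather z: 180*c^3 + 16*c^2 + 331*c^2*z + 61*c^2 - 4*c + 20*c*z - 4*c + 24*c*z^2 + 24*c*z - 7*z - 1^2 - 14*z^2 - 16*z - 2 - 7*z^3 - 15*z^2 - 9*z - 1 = 180*c^3 + 77*c^2 - 8*c - 7*z^3 + z^2*(24*c - 29) + z*(331*c^2 + 44*c - 32) - 4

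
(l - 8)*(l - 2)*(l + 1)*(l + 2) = l^4 - 7*l^3 - 12*l^2 + 28*l + 32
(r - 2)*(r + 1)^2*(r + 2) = r^4 + 2*r^3 - 3*r^2 - 8*r - 4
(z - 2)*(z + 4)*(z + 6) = z^3 + 8*z^2 + 4*z - 48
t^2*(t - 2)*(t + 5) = t^4 + 3*t^3 - 10*t^2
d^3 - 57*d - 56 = (d - 8)*(d + 1)*(d + 7)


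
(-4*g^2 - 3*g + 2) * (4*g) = -16*g^3 - 12*g^2 + 8*g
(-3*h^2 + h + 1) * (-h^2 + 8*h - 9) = 3*h^4 - 25*h^3 + 34*h^2 - h - 9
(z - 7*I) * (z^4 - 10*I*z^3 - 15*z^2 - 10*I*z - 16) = z^5 - 17*I*z^4 - 85*z^3 + 95*I*z^2 - 86*z + 112*I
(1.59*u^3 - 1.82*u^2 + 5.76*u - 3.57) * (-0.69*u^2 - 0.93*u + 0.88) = -1.0971*u^5 - 0.2229*u^4 - 0.8826*u^3 - 4.4951*u^2 + 8.3889*u - 3.1416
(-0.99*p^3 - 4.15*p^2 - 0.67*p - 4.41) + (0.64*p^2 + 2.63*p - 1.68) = -0.99*p^3 - 3.51*p^2 + 1.96*p - 6.09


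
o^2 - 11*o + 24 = (o - 8)*(o - 3)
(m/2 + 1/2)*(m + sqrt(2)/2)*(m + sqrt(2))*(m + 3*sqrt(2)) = m^4/2 + m^3/2 + 9*sqrt(2)*m^3/4 + 9*sqrt(2)*m^2/4 + 5*m^2 + 3*sqrt(2)*m/2 + 5*m + 3*sqrt(2)/2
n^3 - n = n*(n - 1)*(n + 1)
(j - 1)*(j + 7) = j^2 + 6*j - 7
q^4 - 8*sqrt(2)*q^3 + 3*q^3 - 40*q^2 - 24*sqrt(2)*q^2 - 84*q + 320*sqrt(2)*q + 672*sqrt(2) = (q - 6)*(q + 2)*(q + 7)*(q - 8*sqrt(2))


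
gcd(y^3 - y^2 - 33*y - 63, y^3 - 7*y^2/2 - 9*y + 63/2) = y + 3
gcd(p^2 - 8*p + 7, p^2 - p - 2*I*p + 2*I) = p - 1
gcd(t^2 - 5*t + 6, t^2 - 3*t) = t - 3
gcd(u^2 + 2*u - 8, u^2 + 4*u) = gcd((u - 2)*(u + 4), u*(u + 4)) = u + 4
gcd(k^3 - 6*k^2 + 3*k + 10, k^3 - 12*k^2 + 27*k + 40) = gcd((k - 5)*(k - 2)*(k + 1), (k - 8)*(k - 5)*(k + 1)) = k^2 - 4*k - 5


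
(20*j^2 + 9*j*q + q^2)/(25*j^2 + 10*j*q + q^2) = (4*j + q)/(5*j + q)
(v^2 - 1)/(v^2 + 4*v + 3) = (v - 1)/(v + 3)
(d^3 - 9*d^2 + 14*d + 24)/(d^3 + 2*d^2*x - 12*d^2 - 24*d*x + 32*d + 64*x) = (d^2 - 5*d - 6)/(d^2 + 2*d*x - 8*d - 16*x)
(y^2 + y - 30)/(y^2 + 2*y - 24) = (y - 5)/(y - 4)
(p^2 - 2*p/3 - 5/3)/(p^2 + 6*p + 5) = (p - 5/3)/(p + 5)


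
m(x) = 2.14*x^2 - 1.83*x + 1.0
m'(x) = 4.28*x - 1.83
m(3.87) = 25.97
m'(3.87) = 14.73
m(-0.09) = 1.18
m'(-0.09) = -2.22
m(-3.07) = 26.79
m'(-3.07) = -14.97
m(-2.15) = 14.83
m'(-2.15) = -11.03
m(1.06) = 1.46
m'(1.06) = 2.71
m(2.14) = 6.88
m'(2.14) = 7.33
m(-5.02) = 64.12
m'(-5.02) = -23.32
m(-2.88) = 24.02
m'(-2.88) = -14.16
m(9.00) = 157.87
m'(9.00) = 36.69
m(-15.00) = 509.95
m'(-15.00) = -66.03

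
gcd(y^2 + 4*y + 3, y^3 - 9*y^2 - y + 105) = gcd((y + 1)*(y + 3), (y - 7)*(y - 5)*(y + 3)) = y + 3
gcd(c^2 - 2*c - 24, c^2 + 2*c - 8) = c + 4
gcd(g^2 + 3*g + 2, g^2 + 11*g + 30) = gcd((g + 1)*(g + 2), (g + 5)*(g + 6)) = 1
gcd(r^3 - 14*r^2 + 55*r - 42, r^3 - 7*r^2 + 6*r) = r^2 - 7*r + 6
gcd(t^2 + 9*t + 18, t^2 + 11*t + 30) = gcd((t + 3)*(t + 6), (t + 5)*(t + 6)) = t + 6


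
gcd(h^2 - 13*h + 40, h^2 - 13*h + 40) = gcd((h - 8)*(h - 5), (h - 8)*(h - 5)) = h^2 - 13*h + 40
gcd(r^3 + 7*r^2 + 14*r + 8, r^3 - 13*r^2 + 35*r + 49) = r + 1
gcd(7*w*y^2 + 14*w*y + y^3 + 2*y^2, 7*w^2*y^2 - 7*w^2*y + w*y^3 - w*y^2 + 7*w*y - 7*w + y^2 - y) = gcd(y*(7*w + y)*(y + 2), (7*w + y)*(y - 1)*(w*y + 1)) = 7*w + y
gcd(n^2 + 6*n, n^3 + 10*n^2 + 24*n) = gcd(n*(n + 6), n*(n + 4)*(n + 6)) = n^2 + 6*n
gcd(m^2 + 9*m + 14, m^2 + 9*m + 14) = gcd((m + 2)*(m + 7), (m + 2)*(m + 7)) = m^2 + 9*m + 14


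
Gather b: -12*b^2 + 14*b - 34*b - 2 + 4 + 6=-12*b^2 - 20*b + 8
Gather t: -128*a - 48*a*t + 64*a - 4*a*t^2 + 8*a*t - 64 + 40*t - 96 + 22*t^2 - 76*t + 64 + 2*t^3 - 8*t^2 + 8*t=-64*a + 2*t^3 + t^2*(14 - 4*a) + t*(-40*a - 28) - 96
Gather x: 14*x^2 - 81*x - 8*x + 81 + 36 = 14*x^2 - 89*x + 117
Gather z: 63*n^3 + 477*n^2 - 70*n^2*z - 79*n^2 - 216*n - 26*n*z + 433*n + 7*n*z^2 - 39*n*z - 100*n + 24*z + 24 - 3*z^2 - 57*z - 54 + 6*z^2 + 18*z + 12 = 63*n^3 + 398*n^2 + 117*n + z^2*(7*n + 3) + z*(-70*n^2 - 65*n - 15) - 18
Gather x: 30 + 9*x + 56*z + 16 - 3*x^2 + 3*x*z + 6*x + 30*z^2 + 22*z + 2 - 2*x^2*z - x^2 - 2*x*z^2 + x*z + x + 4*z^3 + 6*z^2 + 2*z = x^2*(-2*z - 4) + x*(-2*z^2 + 4*z + 16) + 4*z^3 + 36*z^2 + 80*z + 48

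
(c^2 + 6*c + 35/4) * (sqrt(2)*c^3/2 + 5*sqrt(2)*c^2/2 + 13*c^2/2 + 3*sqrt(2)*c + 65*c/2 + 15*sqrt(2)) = sqrt(2)*c^5/2 + 13*c^4/2 + 11*sqrt(2)*c^4/2 + 179*sqrt(2)*c^3/8 + 143*c^3/2 + 439*sqrt(2)*c^2/8 + 2015*c^2/8 + 465*sqrt(2)*c/4 + 2275*c/8 + 525*sqrt(2)/4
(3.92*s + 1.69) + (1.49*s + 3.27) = 5.41*s + 4.96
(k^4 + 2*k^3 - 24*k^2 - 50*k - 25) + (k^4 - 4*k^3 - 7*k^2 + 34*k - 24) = 2*k^4 - 2*k^3 - 31*k^2 - 16*k - 49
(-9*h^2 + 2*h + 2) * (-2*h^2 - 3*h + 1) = 18*h^4 + 23*h^3 - 19*h^2 - 4*h + 2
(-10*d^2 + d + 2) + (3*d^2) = -7*d^2 + d + 2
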